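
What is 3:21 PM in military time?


15:21

Input: 3:21 PM
PM: 3 + 12 = 15


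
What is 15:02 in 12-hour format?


3:02 PM

Hour: 15
15 - 12 = 3 → PM


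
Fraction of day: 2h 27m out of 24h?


0.1021 (10.21%)

Total minutes: 2×60 + 27 = 147
Day = 24×60 = 1440 minutes
Fraction = 147/1440 ≈ 0.1021
As a percentage: 147/1440 × 100 ≈ 10.21%


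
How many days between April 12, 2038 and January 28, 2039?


291 days

From April 12, 2038 to January 28, 2039
Rest of April 2038: 30 - 12 = 18
Full months: May 31, June 30, July 31, August 31, September 30, October 31, November 30, December 31
Days into January 2039: 28
Total = 18 + 31 + 30 + 31 + 31 + 30 + 31 + 30 + 31 + 28 = 291 days


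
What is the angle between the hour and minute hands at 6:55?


Hour hand = 6×30 + 55×0.5 = 207.5°
Minute hand = 55×6 = 330°
Difference = |207.5 - 330| = 122.5°

122.5°


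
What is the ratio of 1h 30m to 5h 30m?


Duration 1: 90 minutes
Duration 2: 330 minutes
Ratio = 90:330
GCD = 30
Simplified = 3:11
As a decimal: 3/11 ≈ 0.27

3:11 (0.27)


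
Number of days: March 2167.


31 days

Month: March (month 3)
March has 31 days


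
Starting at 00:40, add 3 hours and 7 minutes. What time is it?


03:47

Start: 40 minutes from midnight
Add: 187 minutes
Total: 227 minutes
Hours: 227 ÷ 60 = 3 remainder 47


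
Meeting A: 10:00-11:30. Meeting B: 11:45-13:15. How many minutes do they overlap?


0 minutes

Meeting A: 600-690 (in minutes from midnight)
Meeting B: 705-795
Overlap start = max(600, 705) = 705
Overlap end = min(690, 795) = 690
Overlap = max(0, 690 - 705) = 0 min


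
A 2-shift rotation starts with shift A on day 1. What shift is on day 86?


Shift B

Shifts: A, B
Start: A (index 0)
Day 86: (0 + 86 - 1) mod 2
= 85 mod 2
= 1
Index 1 → shift B


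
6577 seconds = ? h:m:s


Hours: 6577 ÷ 3600 = 1 remainder 2977
Minutes: 2977 ÷ 60 = 49 remainder 37
Seconds: 37

1h 49m 37s


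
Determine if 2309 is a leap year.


Rules: divisible by 4 AND (not by 100 OR by 400)
2309 ÷ 4 = 577 remainder 1 → not divisible by 4
Not divisible by 4 → not a leap year

No


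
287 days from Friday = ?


Start: Friday (index 4)
(4 + 287) mod 7
= 291 mod 7
= 4
Index 4 → Friday

Friday


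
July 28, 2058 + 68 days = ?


October 4, 2058

Start: July 28, 2058
Add 68 days
July 28 → August 1: 31 - 28 + 1 = 4 days (68 - 4 = 64 left)
August 1 → September 1: 31 - 1 + 1 = 31 days (64 - 31 = 33 left)
September 1 → October 1: 30 - 1 + 1 = 30 days (33 - 30 = 3 left)
October 1 + 3 = October 4, 2058


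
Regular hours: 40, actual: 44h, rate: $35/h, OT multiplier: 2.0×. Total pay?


$1680.00

Regular: 40h × $35 = $1400.00
Overtime: 44 - 40 = 4h
OT pay: 4h × $35 × 2.0 = $280.00
Total = $1400.00 + $280.00 = $1680.00


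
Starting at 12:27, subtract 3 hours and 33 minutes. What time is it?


08:54

Start: 747 minutes from midnight
Subtract: 213 minutes
Remaining: 747 - 213 = 534
Hours: 8, Minutes: 54


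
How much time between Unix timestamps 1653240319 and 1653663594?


Difference = 1653663594 - 1653240319 = 423275 seconds
In hours: 423275 / 3600 ≈ 117.6
In days: 423275 / 86400 ≈ 4.90

423275 seconds (117.6 hours / 4.90 days)


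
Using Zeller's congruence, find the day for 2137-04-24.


Zeller's congruence:
q=24, m=4, k=37, j=21
h = (24 + ⌊13×5/5⌋ + 37 + ⌊37/4⌋ + ⌊21/4⌋ - 2×21) mod 7
= (24 + 13 + 37 + 9 + 5 - 42) mod 7
= 46 mod 7 = 4
h=4 → Wednesday

Wednesday


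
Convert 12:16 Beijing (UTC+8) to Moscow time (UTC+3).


07:16

Time difference = UTC+3 - UTC+8 = -5 hours
New hour = (12 -5) mod 24
= 7 mod 24 = 7
Minutes unchanged → 07:16


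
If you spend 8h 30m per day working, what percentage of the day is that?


35.4%

Time: 510 minutes
Day: 1440 minutes
Percentage = (510/1440) × 100 ≈ 35.4%


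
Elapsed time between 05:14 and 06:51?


1h 37m

End time in minutes: 6×60 + 51 = 411
Start time in minutes: 5×60 + 14 = 314
Difference = 411 - 314 = 97 minutes
= 1 hours 37 minutes


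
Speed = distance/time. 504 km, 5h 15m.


96.0 km/h

Distance: 504 km
Time: 5h 15m = 315 min = 315/60 = 21/4 hours
Speed = 504 ÷ (21/4) = 504 × 4 / 21 = 2016/21 = 96.0 km/h


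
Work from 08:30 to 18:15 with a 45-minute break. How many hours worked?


9h 0m (540 minutes)

Total time = (18×60+15) - (8×60+30)
= 1095 - 510 = 585 min
Minus break: 585 - 45 = 540 min
= 9h 0m


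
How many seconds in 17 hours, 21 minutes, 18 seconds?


Hours: 17 × 3600 = 61200
Minutes: 21 × 60 = 1260
Seconds: 18
Total = 61200 + 1260 + 18 = 62478

62478 seconds


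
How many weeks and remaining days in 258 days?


36 weeks 6 days

Weeks: 258 ÷ 7 = 36 remainder 6


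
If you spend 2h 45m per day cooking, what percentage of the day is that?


11.5%

Time: 165 minutes
Day: 1440 minutes
Percentage = (165/1440) × 100 ≈ 11.5%


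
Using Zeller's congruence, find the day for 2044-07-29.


Zeller's congruence:
q=29, m=7, k=44, j=20
h = (29 + ⌊13×8/5⌋ + 44 + ⌊44/4⌋ + ⌊20/4⌋ - 2×20) mod 7
= (29 + 20 + 44 + 11 + 5 - 40) mod 7
= 69 mod 7 = 6
h=6 → Friday

Friday


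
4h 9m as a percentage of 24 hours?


0.1729 (17.29%)

Total minutes: 4×60 + 9 = 249
Day = 24×60 = 1440 minutes
Fraction = 249/1440 ≈ 0.1729
As a percentage: 249/1440 × 100 ≈ 17.29%


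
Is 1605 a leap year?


Rules: divisible by 4 AND (not by 100 OR by 400)
1605 ÷ 4 = 401 remainder 1 → not divisible by 4
Not divisible by 4 → not a leap year

No


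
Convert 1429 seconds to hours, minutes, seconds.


Hours: 1429 ÷ 3600 = 0 remainder 1429
Minutes: 1429 ÷ 60 = 23 remainder 49
Seconds: 49

0h 23m 49s


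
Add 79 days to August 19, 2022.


November 6, 2022

Start: August 19, 2022
Add 79 days
August 19 → September 1: 31 - 19 + 1 = 13 days (79 - 13 = 66 left)
September 1 → October 1: 30 - 1 + 1 = 30 days (66 - 30 = 36 left)
October 1 → November 1: 31 - 1 + 1 = 31 days (36 - 31 = 5 left)
November 1 + 5 = November 6, 2022


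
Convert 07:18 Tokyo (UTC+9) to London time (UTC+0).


Time difference = UTC+0 - UTC+9 = -9 hours
New hour = (7 -9) mod 24
= -2 mod 24 = 22
Minutes unchanged → 22:18; -2 < 0 → previous day

22:18 (previous day)


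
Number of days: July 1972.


Month: July (month 7)
July has 31 days

31 days


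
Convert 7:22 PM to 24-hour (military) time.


19:22

Input: 7:22 PM
PM: 7 + 12 = 19


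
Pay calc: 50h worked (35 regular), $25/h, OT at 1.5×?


$1437.50

Regular: 35h × $25 = $875.00
Overtime: 50 - 35 = 15h
OT pay: 15h × $25 × 1.5 = $562.50
Total = $875.00 + $562.50 = $1437.50


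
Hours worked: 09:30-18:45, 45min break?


Total time = (18×60+45) - (9×60+30)
= 1125 - 570 = 555 min
Minus break: 555 - 45 = 510 min
= 8h 30m

8h 30m (510 minutes)


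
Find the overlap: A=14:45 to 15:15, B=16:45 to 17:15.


0 minutes

Meeting A: 885-915 (in minutes from midnight)
Meeting B: 1005-1035
Overlap start = max(885, 1005) = 1005
Overlap end = min(915, 1035) = 915
Overlap = max(0, 915 - 1005) = 0 min


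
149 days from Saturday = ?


Start: Saturday (index 5)
(5 + 149) mod 7
= 154 mod 7
= 0
Index 0 → Monday

Monday


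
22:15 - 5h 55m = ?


Start: 1335 minutes from midnight
Subtract: 355 minutes
Remaining: 1335 - 355 = 980
Hours: 16, Minutes: 20

16:20


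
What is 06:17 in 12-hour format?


Hour: 6
6 < 12 → AM

6:17 AM


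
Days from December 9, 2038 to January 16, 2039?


38 days

From December 9, 2038 to January 16, 2039
Rest of December 2038: 31 - 9 = 22
Days into January 2039: 16
Total = 22 + 16 = 38 days


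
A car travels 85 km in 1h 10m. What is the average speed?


Distance: 85 km
Time: 1h 10m = 70 min = 70/60 = 7/6 hours
Speed = 85 ÷ (7/6) = 85 × 6 / 7 = 510/7 ≈ 72.9 km/h

72.9 km/h


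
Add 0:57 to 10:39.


Start: 639 minutes from midnight
Add: 57 minutes
Total: 696 minutes
Hours: 696 ÷ 60 = 11 remainder 36

11:36


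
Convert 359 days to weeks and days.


Weeks: 359 ÷ 7 = 51 remainder 2

51 weeks 2 days


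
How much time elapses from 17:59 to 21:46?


3h 47m

End time in minutes: 21×60 + 46 = 1306
Start time in minutes: 17×60 + 59 = 1079
Difference = 1306 - 1079 = 227 minutes
= 3 hours 47 minutes


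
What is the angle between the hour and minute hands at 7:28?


56.0°

Hour hand = 7×30 + 28×0.5 = 224.0°
Minute hand = 28×6 = 168°
Difference = |224.0 - 168| = 56.0°


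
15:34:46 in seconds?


Hours: 15 × 3600 = 54000
Minutes: 34 × 60 = 2040
Seconds: 46
Total = 54000 + 2040 + 46 = 56086

56086 seconds


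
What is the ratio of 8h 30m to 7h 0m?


Duration 1: 510 minutes
Duration 2: 420 minutes
Ratio = 510:420
GCD = 30
Simplified = 17:14
As a decimal: 17/14 ≈ 1.21

17:14 (1.21)


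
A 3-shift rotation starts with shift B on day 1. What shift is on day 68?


Shifts: A, B, C
Start: B (index 1)
Day 68: (1 + 68 - 1) mod 3
= 68 mod 3
= 2
Index 2 → shift C

Shift C


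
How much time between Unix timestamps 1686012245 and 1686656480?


644235 seconds (179.0 hours / 7.46 days)

Difference = 1686656480 - 1686012245 = 644235 seconds
In hours: 644235 / 3600 ≈ 179.0
In days: 644235 / 86400 ≈ 7.46


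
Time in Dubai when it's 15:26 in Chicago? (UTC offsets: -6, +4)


Time difference = UTC+4 - UTC-6 = +10 hours
New hour = (15 + 10) mod 24
= 25 mod 24 = 1
Minutes unchanged → 01:26; 25 ≥ 24 → next day

01:26 (next day)


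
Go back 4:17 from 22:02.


17:45

Start: 1322 minutes from midnight
Subtract: 257 minutes
Remaining: 1322 - 257 = 1065
Hours: 17, Minutes: 45


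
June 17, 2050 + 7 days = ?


Start: June 17, 2050
Add 7 days
June 17 + 7 = June 24, 2050

June 24, 2050


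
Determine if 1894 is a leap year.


Rules: divisible by 4 AND (not by 100 OR by 400)
1894 ÷ 4 = 473 remainder 2 → not divisible by 4
Not divisible by 4 → not a leap year

No


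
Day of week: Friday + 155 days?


Saturday

Start: Friday (index 4)
(4 + 155) mod 7
= 159 mod 7
= 5
Index 5 → Saturday


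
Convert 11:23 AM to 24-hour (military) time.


11:23

Input: 11:23 AM
AM hour stays: 11


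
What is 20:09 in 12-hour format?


Hour: 20
20 - 12 = 8 → PM

8:09 PM


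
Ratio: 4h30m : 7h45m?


Duration 1: 270 minutes
Duration 2: 465 minutes
Ratio = 270:465
GCD = 15
Simplified = 18:31
As a decimal: 18/31 ≈ 0.58

18:31 (0.58)


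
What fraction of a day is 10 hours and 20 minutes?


Total minutes: 10×60 + 20 = 620
Day = 24×60 = 1440 minutes
Fraction = 620/1440 ≈ 0.4306
As a percentage: 620/1440 × 100 ≈ 43.06%

0.4306 (43.06%)


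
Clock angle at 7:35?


17.5°

Hour hand = 7×30 + 35×0.5 = 227.5°
Minute hand = 35×6 = 210°
Difference = |227.5 - 210| = 17.5°


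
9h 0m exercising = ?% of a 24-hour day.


37.5%

Time: 540 minutes
Day: 1440 minutes
Percentage = (540/1440) × 100 = 37.5%


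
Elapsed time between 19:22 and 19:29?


End time in minutes: 19×60 + 29 = 1169
Start time in minutes: 19×60 + 22 = 1162
Difference = 1169 - 1162 = 7 minutes
= 0 hours 7 minutes

0h 7m


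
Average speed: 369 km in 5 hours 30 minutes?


67.1 km/h

Distance: 369 km
Time: 5h 30m = 330 min = 330/60 = 11/2 hours
Speed = 369 ÷ (11/2) = 369 × 2 / 11 = 738/11 ≈ 67.1 km/h


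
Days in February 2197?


Month: February (month 2)
February: 28 or 29 (leap year)
2197 leap year? No

28 days


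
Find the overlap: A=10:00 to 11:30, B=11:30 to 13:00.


Meeting A: 600-690 (in minutes from midnight)
Meeting B: 690-780
Overlap start = max(600, 690) = 690
Overlap end = min(690, 780) = 690
Overlap = max(0, 690 - 690) = 0 min

0 minutes


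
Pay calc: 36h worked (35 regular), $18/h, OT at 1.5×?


Regular: 35h × $18 = $630.00
Overtime: 36 - 35 = 1h
OT pay: 1h × $18 × 1.5 = $27.00
Total = $630.00 + $27.00 = $657.00

$657.00


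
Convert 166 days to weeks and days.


23 weeks 5 days

Weeks: 166 ÷ 7 = 23 remainder 5


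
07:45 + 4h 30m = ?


Start: 465 minutes from midnight
Add: 270 minutes
Total: 735 minutes
Hours: 735 ÷ 60 = 12 remainder 15

12:15


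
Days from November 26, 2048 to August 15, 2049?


262 days

From November 26, 2048 to August 15, 2049
Rest of November 2048: 30 - 26 = 4
Full months: December 31, January 31, February 2049 28, March 31, April 30, May 31, June 30, July 31
Days into August 2049: 15
Total = 4 + 31 + 31 + 28 + 31 + 30 + 31 + 30 + 31 + 15 = 262 days


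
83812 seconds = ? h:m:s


Hours: 83812 ÷ 3600 = 23 remainder 1012
Minutes: 1012 ÷ 60 = 16 remainder 52
Seconds: 52

23h 16m 52s


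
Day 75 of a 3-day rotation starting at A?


Shift C

Shifts: A, B, C
Start: A (index 0)
Day 75: (0 + 75 - 1) mod 3
= 74 mod 3
= 2
Index 2 → shift C


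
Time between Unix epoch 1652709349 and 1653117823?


Difference = 1653117823 - 1652709349 = 408474 seconds
In hours: 408474 / 3600 ≈ 113.5
In days: 408474 / 86400 ≈ 4.73

408474 seconds (113.5 hours / 4.73 days)


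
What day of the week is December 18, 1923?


Tuesday

Zeller's congruence:
q=18, m=12, k=23, j=19
h = (18 + ⌊13×13/5⌋ + 23 + ⌊23/4⌋ + ⌊19/4⌋ - 2×19) mod 7
= (18 + 33 + 23 + 5 + 4 - 38) mod 7
= 45 mod 7 = 3
h=3 → Tuesday


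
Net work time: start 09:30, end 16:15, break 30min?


Total time = (16×60+15) - (9×60+30)
= 975 - 570 = 405 min
Minus break: 405 - 30 = 375 min
= 6h 15m

6h 15m (375 minutes)


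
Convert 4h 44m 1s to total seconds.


Hours: 4 × 3600 = 14400
Minutes: 44 × 60 = 2640
Seconds: 1
Total = 14400 + 2640 + 1 = 17041

17041 seconds


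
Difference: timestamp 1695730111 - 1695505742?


224369 seconds (62.3 hours / 2.60 days)

Difference = 1695730111 - 1695505742 = 224369 seconds
In hours: 224369 / 3600 ≈ 62.3
In days: 224369 / 86400 ≈ 2.60


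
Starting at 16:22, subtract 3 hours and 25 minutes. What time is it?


Start: 982 minutes from midnight
Subtract: 205 minutes
Remaining: 982 - 205 = 777
Hours: 12, Minutes: 57

12:57


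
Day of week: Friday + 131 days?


Wednesday

Start: Friday (index 4)
(4 + 131) mod 7
= 135 mod 7
= 2
Index 2 → Wednesday


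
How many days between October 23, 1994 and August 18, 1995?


From October 23, 1994 to August 18, 1995
Rest of October 1994: 31 - 23 = 8
Full months: November 30, December 31, January 31, February 1995 28, March 31, April 30, May 31, June 30, July 31
Days into August 1995: 18
Total = 8 + 30 + 31 + 31 + 28 + 31 + 30 + 31 + 30 + 31 + 18 = 299 days

299 days


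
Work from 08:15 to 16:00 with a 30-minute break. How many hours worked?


Total time = (16×60+0) - (8×60+15)
= 960 - 495 = 465 min
Minus break: 465 - 30 = 435 min
= 7h 15m

7h 15m (435 minutes)


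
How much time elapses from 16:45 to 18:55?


2h 10m

End time in minutes: 18×60 + 55 = 1135
Start time in minutes: 16×60 + 45 = 1005
Difference = 1135 - 1005 = 130 minutes
= 2 hours 10 minutes


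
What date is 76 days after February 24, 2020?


Start: February 24, 2020
Add 76 days
February 24 → March 1: 29 - 24 + 1 = 6 days (76 - 6 = 70 left)
March 1 → April 1: 31 - 1 + 1 = 31 days (70 - 31 = 39 left)
April 1 → May 1: 30 - 1 + 1 = 30 days (39 - 30 = 9 left)
May 1 + 9 = May 10, 2020

May 10, 2020


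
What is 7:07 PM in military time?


19:07

Input: 7:07 PM
PM: 7 + 12 = 19


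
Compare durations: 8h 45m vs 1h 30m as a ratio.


Duration 1: 525 minutes
Duration 2: 90 minutes
Ratio = 525:90
GCD = 15
Simplified = 35:6
As a decimal: 35/6 ≈ 5.83

35:6 (5.83)


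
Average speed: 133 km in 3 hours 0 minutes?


44.3 km/h

Distance: 133 km
Time: 3 hours
Speed = 133 / 3 ≈ 44.3 km/h


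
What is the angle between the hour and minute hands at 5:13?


Hour hand = 5×30 + 13×0.5 = 156.5°
Minute hand = 13×6 = 78°
Difference = |156.5 - 78| = 78.5°

78.5°


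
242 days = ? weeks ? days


Weeks: 242 ÷ 7 = 34 remainder 4

34 weeks 4 days


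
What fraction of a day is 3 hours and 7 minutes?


Total minutes: 3×60 + 7 = 187
Day = 24×60 = 1440 minutes
Fraction = 187/1440 ≈ 0.1299
As a percentage: 187/1440 × 100 ≈ 12.99%

0.1299 (12.99%)


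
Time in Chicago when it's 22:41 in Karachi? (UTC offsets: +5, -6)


Time difference = UTC-6 - UTC+5 = -11 hours
New hour = (22 -11) mod 24
= 11 mod 24 = 11
Minutes unchanged → 11:41

11:41


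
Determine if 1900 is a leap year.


Rules: divisible by 4 AND (not by 100 OR by 400)
1900 ÷ 4 = 475 exactly → divisible by 4
1900 ÷ 100 = 19 exactly → divisible by 100
1900 ÷ 400 = 4 remainder 300 → not divisible by 400
Divisible by 100 but not by 400 → not a leap year

No


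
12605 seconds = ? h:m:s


Hours: 12605 ÷ 3600 = 3 remainder 1805
Minutes: 1805 ÷ 60 = 30 remainder 5
Seconds: 5

3h 30m 5s


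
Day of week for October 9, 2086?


Zeller's congruence:
q=9, m=10, k=86, j=20
h = (9 + ⌊13×11/5⌋ + 86 + ⌊86/4⌋ + ⌊20/4⌋ - 2×20) mod 7
= (9 + 28 + 86 + 21 + 5 - 40) mod 7
= 109 mod 7 = 4
h=4 → Wednesday

Wednesday


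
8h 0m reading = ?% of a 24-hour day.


Time: 480 minutes
Day: 1440 minutes
Percentage = (480/1440) × 100 ≈ 33.3%

33.3%


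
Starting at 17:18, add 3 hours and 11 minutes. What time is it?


20:29

Start: 1038 minutes from midnight
Add: 191 minutes
Total: 1229 minutes
Hours: 1229 ÷ 60 = 20 remainder 29


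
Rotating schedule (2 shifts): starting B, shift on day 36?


Shifts: A, B
Start: B (index 1)
Day 36: (1 + 36 - 1) mod 2
= 36 mod 2
= 0
Index 0 → shift A

Shift A


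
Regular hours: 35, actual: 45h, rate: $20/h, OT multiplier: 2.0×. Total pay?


Regular: 35h × $20 = $700.00
Overtime: 45 - 35 = 10h
OT pay: 10h × $20 × 2.0 = $400.00
Total = $700.00 + $400.00 = $1100.00

$1100.00


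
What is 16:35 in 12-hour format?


4:35 PM

Hour: 16
16 - 12 = 4 → PM


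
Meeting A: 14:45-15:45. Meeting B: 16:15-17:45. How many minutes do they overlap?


Meeting A: 885-945 (in minutes from midnight)
Meeting B: 975-1065
Overlap start = max(885, 975) = 975
Overlap end = min(945, 1065) = 945
Overlap = max(0, 945 - 975) = 0 min

0 minutes


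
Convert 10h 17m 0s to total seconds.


37020 seconds

Hours: 10 × 3600 = 36000
Minutes: 17 × 60 = 1020
Seconds: 0
Total = 36000 + 1020 + 0 = 37020


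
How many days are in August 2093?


31 days

Month: August (month 8)
August has 31 days


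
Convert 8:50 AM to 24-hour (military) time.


08:50

Input: 8:50 AM
AM hour stays: 8


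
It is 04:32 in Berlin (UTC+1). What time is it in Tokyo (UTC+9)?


12:32

Time difference = UTC+9 - UTC+1 = +8 hours
New hour = (4 + 8) mod 24
= 12 mod 24 = 12
Minutes unchanged → 12:32


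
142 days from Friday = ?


Sunday

Start: Friday (index 4)
(4 + 142) mod 7
= 146 mod 7
= 6
Index 6 → Sunday


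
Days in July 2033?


Month: July (month 7)
July has 31 days

31 days


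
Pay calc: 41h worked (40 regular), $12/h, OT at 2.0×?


$504.00

Regular: 40h × $12 = $480.00
Overtime: 41 - 40 = 1h
OT pay: 1h × $12 × 2.0 = $24.00
Total = $480.00 + $24.00 = $504.00


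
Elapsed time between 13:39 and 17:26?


End time in minutes: 17×60 + 26 = 1046
Start time in minutes: 13×60 + 39 = 819
Difference = 1046 - 819 = 227 minutes
= 3 hours 47 minutes

3h 47m


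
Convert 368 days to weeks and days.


Weeks: 368 ÷ 7 = 52 remainder 4

52 weeks 4 days


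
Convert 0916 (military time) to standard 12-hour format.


9:16 AM

Hour: 9
9 < 12 → AM


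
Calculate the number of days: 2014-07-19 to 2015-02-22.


218 days

From July 19, 2014 to February 22, 2015
Rest of July 2014: 31 - 19 = 12
Full months: August 31, September 30, October 31, November 30, December 31, January 31
Days into February 2015: 22
Total = 12 + 31 + 30 + 31 + 30 + 31 + 31 + 22 = 218 days


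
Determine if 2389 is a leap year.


Rules: divisible by 4 AND (not by 100 OR by 400)
2389 ÷ 4 = 597 remainder 1 → not divisible by 4
Not divisible by 4 → not a leap year

No


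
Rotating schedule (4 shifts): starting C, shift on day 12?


Shift B

Shifts: A, B, C, D
Start: C (index 2)
Day 12: (2 + 12 - 1) mod 4
= 13 mod 4
= 1
Index 1 → shift B


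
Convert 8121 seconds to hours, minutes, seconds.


2h 15m 21s

Hours: 8121 ÷ 3600 = 2 remainder 921
Minutes: 921 ÷ 60 = 15 remainder 21
Seconds: 21


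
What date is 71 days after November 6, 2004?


Start: November 6, 2004
Add 71 days
November 6 → December 1: 30 - 6 + 1 = 25 days (71 - 25 = 46 left)
December 1 → January 1: 31 - 1 + 1 = 31 days (46 - 31 = 15 left)
January 1 + 15 = January 16, 2005

January 16, 2005


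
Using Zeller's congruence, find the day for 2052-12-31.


Tuesday

Zeller's congruence:
q=31, m=12, k=52, j=20
h = (31 + ⌊13×13/5⌋ + 52 + ⌊52/4⌋ + ⌊20/4⌋ - 2×20) mod 7
= (31 + 33 + 52 + 13 + 5 - 40) mod 7
= 94 mod 7 = 3
h=3 → Tuesday


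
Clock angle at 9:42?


Hour hand = 9×30 + 42×0.5 = 291.0°
Minute hand = 42×6 = 252°
Difference = |291.0 - 252| = 39.0°

39.0°


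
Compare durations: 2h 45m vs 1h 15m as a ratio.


11:5 (2.20)

Duration 1: 165 minutes
Duration 2: 75 minutes
Ratio = 165:75
GCD = 15
Simplified = 11:5
As a decimal: 11/5 = 2.20


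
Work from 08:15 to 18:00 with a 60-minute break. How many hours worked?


8h 45m (525 minutes)

Total time = (18×60+0) - (8×60+15)
= 1080 - 495 = 585 min
Minus break: 585 - 60 = 525 min
= 8h 45m


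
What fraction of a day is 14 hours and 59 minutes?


0.6243 (62.43%)

Total minutes: 14×60 + 59 = 899
Day = 24×60 = 1440 minutes
Fraction = 899/1440 ≈ 0.6243
As a percentage: 899/1440 × 100 ≈ 62.43%


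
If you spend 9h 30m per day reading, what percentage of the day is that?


Time: 570 minutes
Day: 1440 minutes
Percentage = (570/1440) × 100 ≈ 39.6%

39.6%


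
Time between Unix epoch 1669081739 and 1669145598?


Difference = 1669145598 - 1669081739 = 63859 seconds
In hours: 63859 / 3600 ≈ 17.7
In days: 63859 / 86400 ≈ 0.74

63859 seconds (17.7 hours / 0.74 days)


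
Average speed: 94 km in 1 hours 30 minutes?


62.7 km/h

Distance: 94 km
Time: 1h 30m = 90 min = 90/60 = 3/2 hours
Speed = 94 ÷ (3/2) = 94 × 2 / 3 = 188/3 ≈ 62.7 km/h


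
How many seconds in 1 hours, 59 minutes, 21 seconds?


Hours: 1 × 3600 = 3600
Minutes: 59 × 60 = 3540
Seconds: 21
Total = 3600 + 3540 + 21 = 7161

7161 seconds


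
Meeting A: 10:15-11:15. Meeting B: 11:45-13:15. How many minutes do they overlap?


0 minutes

Meeting A: 615-675 (in minutes from midnight)
Meeting B: 705-795
Overlap start = max(615, 705) = 705
Overlap end = min(675, 795) = 675
Overlap = max(0, 675 - 705) = 0 min


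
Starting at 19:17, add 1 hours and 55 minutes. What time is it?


Start: 1157 minutes from midnight
Add: 115 minutes
Total: 1272 minutes
Hours: 1272 ÷ 60 = 21 remainder 12

21:12


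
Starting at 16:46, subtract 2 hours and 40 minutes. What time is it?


14:06

Start: 1006 minutes from midnight
Subtract: 160 minutes
Remaining: 1006 - 160 = 846
Hours: 14, Minutes: 6


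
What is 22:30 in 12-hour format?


10:30 PM

Hour: 22
22 - 12 = 10 → PM


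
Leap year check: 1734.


No

Rules: divisible by 4 AND (not by 100 OR by 400)
1734 ÷ 4 = 433 remainder 2 → not divisible by 4
Not divisible by 4 → not a leap year


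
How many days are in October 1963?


Month: October (month 10)
October has 31 days

31 days


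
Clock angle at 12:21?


115.5°

Hour hand (12 ≡ 0 on the dial): 0×30 + 21×0.5 = 10.5°
Minute hand = 21×6 = 126°
Difference = |10.5 - 126| = 115.5°


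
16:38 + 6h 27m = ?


Start: 998 minutes from midnight
Add: 387 minutes
Total: 1385 minutes
Hours: 1385 ÷ 60 = 23 remainder 5

23:05


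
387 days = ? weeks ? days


55 weeks 2 days

Weeks: 387 ÷ 7 = 55 remainder 2


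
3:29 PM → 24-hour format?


Input: 3:29 PM
PM: 3 + 12 = 15

15:29


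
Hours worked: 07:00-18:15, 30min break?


10h 45m (645 minutes)

Total time = (18×60+15) - (7×60+0)
= 1095 - 420 = 675 min
Minus break: 675 - 30 = 645 min
= 10h 45m


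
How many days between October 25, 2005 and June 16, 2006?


234 days

From October 25, 2005 to June 16, 2006
Rest of October 2005: 31 - 25 = 6
Full months: November 30, December 31, January 31, February 2006 28, March 31, April 30, May 31
Days into June 2006: 16
Total = 6 + 30 + 31 + 31 + 28 + 31 + 30 + 31 + 16 = 234 days


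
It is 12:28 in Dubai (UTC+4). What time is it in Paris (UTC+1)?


09:28

Time difference = UTC+1 - UTC+4 = -3 hours
New hour = (12 -3) mod 24
= 9 mod 24 = 9
Minutes unchanged → 09:28


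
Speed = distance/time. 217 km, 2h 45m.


Distance: 217 km
Time: 2h 45m = 165 min = 165/60 = 11/4 hours
Speed = 217 ÷ (11/4) = 217 × 4 / 11 = 868/11 ≈ 78.9 km/h

78.9 km/h


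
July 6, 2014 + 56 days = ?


August 31, 2014

Start: July 6, 2014
Add 56 days
July 6 → August 1: 31 - 6 + 1 = 26 days (56 - 26 = 30 left)
August 1 + 30 = August 31, 2014


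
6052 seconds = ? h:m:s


1h 40m 52s

Hours: 6052 ÷ 3600 = 1 remainder 2452
Minutes: 2452 ÷ 60 = 40 remainder 52
Seconds: 52


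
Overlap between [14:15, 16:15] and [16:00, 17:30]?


Meeting A: 855-975 (in minutes from midnight)
Meeting B: 960-1050
Overlap start = max(855, 960) = 960
Overlap end = min(975, 1050) = 975
Overlap = max(0, 975 - 960) = 15 min

15 minutes


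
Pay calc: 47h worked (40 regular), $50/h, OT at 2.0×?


Regular: 40h × $50 = $2000.00
Overtime: 47 - 40 = 7h
OT pay: 7h × $50 × 2.0 = $700.00
Total = $2000.00 + $700.00 = $2700.00

$2700.00


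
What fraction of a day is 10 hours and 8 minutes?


0.4222 (42.22%)

Total minutes: 10×60 + 8 = 608
Day = 24×60 = 1440 minutes
Fraction = 608/1440 ≈ 0.4222
As a percentage: 608/1440 × 100 ≈ 42.22%


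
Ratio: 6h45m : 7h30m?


9:10 (0.90)

Duration 1: 405 minutes
Duration 2: 450 minutes
Ratio = 405:450
GCD = 45
Simplified = 9:10
As a decimal: 9/10 = 0.90


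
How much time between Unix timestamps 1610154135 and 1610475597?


321462 seconds (89.3 hours / 3.72 days)

Difference = 1610475597 - 1610154135 = 321462 seconds
In hours: 321462 / 3600 ≈ 89.3
In days: 321462 / 86400 ≈ 3.72


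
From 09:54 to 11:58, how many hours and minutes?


End time in minutes: 11×60 + 58 = 718
Start time in minutes: 9×60 + 54 = 594
Difference = 718 - 594 = 124 minutes
= 2 hours 4 minutes

2h 4m


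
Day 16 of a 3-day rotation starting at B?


Shift B

Shifts: A, B, C
Start: B (index 1)
Day 16: (1 + 16 - 1) mod 3
= 16 mod 3
= 1
Index 1 → shift B


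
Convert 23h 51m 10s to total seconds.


85870 seconds

Hours: 23 × 3600 = 82800
Minutes: 51 × 60 = 3060
Seconds: 10
Total = 82800 + 3060 + 10 = 85870


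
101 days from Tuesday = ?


Friday

Start: Tuesday (index 1)
(1 + 101) mod 7
= 102 mod 7
= 4
Index 4 → Friday


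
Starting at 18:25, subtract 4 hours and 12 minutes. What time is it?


Start: 1105 minutes from midnight
Subtract: 252 minutes
Remaining: 1105 - 252 = 853
Hours: 14, Minutes: 13

14:13


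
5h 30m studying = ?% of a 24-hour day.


Time: 330 minutes
Day: 1440 minutes
Percentage = (330/1440) × 100 ≈ 22.9%

22.9%


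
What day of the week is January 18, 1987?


Zeller's congruence:
q=18, m=13, k=86, j=19
h = (18 + ⌊13×14/5⌋ + 86 + ⌊86/4⌋ + ⌊19/4⌋ - 2×19) mod 7
= (18 + 36 + 86 + 21 + 4 - 38) mod 7
= 127 mod 7 = 1
h=1 → Sunday

Sunday


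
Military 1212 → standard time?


Hour: 12
12 → 12 PM (noon)

12:12 PM


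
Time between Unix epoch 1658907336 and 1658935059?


27723 seconds (7.7 hours / 0.32 days)

Difference = 1658935059 - 1658907336 = 27723 seconds
In hours: 27723 / 3600 ≈ 7.7
In days: 27723 / 86400 ≈ 0.32


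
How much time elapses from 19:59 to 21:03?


1h 4m

End time in minutes: 21×60 + 3 = 1263
Start time in minutes: 19×60 + 59 = 1199
Difference = 1263 - 1199 = 64 minutes
= 1 hours 4 minutes


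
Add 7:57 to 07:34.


Start: 454 minutes from midnight
Add: 477 minutes
Total: 931 minutes
Hours: 931 ÷ 60 = 15 remainder 31

15:31


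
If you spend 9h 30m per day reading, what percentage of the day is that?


39.6%

Time: 570 minutes
Day: 1440 minutes
Percentage = (570/1440) × 100 ≈ 39.6%


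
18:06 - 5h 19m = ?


Start: 1086 minutes from midnight
Subtract: 319 minutes
Remaining: 1086 - 319 = 767
Hours: 12, Minutes: 47

12:47


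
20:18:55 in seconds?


Hours: 20 × 3600 = 72000
Minutes: 18 × 60 = 1080
Seconds: 55
Total = 72000 + 1080 + 55 = 73135

73135 seconds


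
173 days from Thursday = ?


Start: Thursday (index 3)
(3 + 173) mod 7
= 176 mod 7
= 1
Index 1 → Tuesday

Tuesday


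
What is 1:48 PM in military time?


Input: 1:48 PM
PM: 1 + 12 = 13

13:48


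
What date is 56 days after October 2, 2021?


November 27, 2021

Start: October 2, 2021
Add 56 days
October 2 → November 1: 31 - 2 + 1 = 30 days (56 - 30 = 26 left)
November 1 + 26 = November 27, 2021


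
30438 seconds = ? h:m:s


Hours: 30438 ÷ 3600 = 8 remainder 1638
Minutes: 1638 ÷ 60 = 27 remainder 18
Seconds: 18

8h 27m 18s


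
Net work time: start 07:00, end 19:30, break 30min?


12h 0m (720 minutes)

Total time = (19×60+30) - (7×60+0)
= 1170 - 420 = 750 min
Minus break: 750 - 30 = 720 min
= 12h 0m


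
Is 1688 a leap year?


Rules: divisible by 4 AND (not by 100 OR by 400)
1688 ÷ 4 = 422 exactly → divisible by 4
1688 ÷ 100 = 16 remainder 88 → not divisible by 100
Divisible by 4 but not by 100 → leap year

Yes


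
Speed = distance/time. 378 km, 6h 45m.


Distance: 378 km
Time: 6h 45m = 405 min = 405/60 = 27/4 hours
Speed = 378 ÷ (27/4) = 378 × 4 / 27 = 1512/27 = 56.0 km/h

56.0 km/h


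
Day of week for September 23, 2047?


Zeller's congruence:
q=23, m=9, k=47, j=20
h = (23 + ⌊13×10/5⌋ + 47 + ⌊47/4⌋ + ⌊20/4⌋ - 2×20) mod 7
= (23 + 26 + 47 + 11 + 5 - 40) mod 7
= 72 mod 7 = 2
h=2 → Monday

Monday


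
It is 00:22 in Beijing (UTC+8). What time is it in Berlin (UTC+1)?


17:22 (previous day)

Time difference = UTC+1 - UTC+8 = -7 hours
New hour = (0 -7) mod 24
= -7 mod 24 = 17
Minutes unchanged → 17:22; -7 < 0 → previous day


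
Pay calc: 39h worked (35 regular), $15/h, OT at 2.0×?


$645.00

Regular: 35h × $15 = $525.00
Overtime: 39 - 35 = 4h
OT pay: 4h × $15 × 2.0 = $120.00
Total = $525.00 + $120.00 = $645.00


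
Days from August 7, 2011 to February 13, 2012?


From August 7, 2011 to February 13, 2012
Rest of August 2011: 31 - 7 = 24
Full months: September 30, October 31, November 30, December 31, January 31
Days into February 2012: 13
Total = 24 + 30 + 31 + 30 + 31 + 31 + 13 = 190 days

190 days


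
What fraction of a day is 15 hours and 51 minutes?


0.6604 (66.04%)

Total minutes: 15×60 + 51 = 951
Day = 24×60 = 1440 minutes
Fraction = 951/1440 ≈ 0.6604
As a percentage: 951/1440 × 100 ≈ 66.04%


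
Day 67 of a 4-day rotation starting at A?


Shifts: A, B, C, D
Start: A (index 0)
Day 67: (0 + 67 - 1) mod 4
= 66 mod 4
= 2
Index 2 → shift C

Shift C


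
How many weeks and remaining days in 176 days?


25 weeks 1 days

Weeks: 176 ÷ 7 = 25 remainder 1


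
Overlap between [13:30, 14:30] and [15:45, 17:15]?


Meeting A: 810-870 (in minutes from midnight)
Meeting B: 945-1035
Overlap start = max(810, 945) = 945
Overlap end = min(870, 1035) = 870
Overlap = max(0, 870 - 945) = 0 min

0 minutes


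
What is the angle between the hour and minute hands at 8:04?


142.0°

Hour hand = 8×30 + 4×0.5 = 242.0°
Minute hand = 4×6 = 24°
Difference = |242.0 - 24| = 218.0°
Since > 180°: 360 - 218.0 = 142.0°


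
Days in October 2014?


31 days

Month: October (month 10)
October has 31 days


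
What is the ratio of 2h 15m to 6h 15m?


Duration 1: 135 minutes
Duration 2: 375 minutes
Ratio = 135:375
GCD = 15
Simplified = 9:25
As a decimal: 9/25 = 0.36

9:25 (0.36)


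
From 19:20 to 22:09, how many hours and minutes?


End time in minutes: 22×60 + 9 = 1329
Start time in minutes: 19×60 + 20 = 1160
Difference = 1329 - 1160 = 169 minutes
= 2 hours 49 minutes

2h 49m


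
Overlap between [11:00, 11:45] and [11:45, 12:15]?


Meeting A: 660-705 (in minutes from midnight)
Meeting B: 705-735
Overlap start = max(660, 705) = 705
Overlap end = min(705, 735) = 705
Overlap = max(0, 705 - 705) = 0 min

0 minutes


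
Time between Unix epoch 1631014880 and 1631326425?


311545 seconds (86.5 hours / 3.61 days)

Difference = 1631326425 - 1631014880 = 311545 seconds
In hours: 311545 / 3600 ≈ 86.5
In days: 311545 / 86400 ≈ 3.61


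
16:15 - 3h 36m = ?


12:39

Start: 975 minutes from midnight
Subtract: 216 minutes
Remaining: 975 - 216 = 759
Hours: 12, Minutes: 39


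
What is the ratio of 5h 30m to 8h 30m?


11:17 (0.65)

Duration 1: 330 minutes
Duration 2: 510 minutes
Ratio = 330:510
GCD = 30
Simplified = 11:17
As a decimal: 11/17 ≈ 0.65


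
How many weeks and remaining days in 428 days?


61 weeks 1 days

Weeks: 428 ÷ 7 = 61 remainder 1


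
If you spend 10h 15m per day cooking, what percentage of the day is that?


Time: 615 minutes
Day: 1440 minutes
Percentage = (615/1440) × 100 ≈ 42.7%

42.7%


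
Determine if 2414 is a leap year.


No

Rules: divisible by 4 AND (not by 100 OR by 400)
2414 ÷ 4 = 603 remainder 2 → not divisible by 4
Not divisible by 4 → not a leap year


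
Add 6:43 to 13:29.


Start: 809 minutes from midnight
Add: 403 minutes
Total: 1212 minutes
Hours: 1212 ÷ 60 = 20 remainder 12

20:12


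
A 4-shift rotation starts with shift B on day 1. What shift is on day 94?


Shift C

Shifts: A, B, C, D
Start: B (index 1)
Day 94: (1 + 94 - 1) mod 4
= 94 mod 4
= 2
Index 2 → shift C


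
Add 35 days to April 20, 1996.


May 25, 1996

Start: April 20, 1996
Add 35 days
April 20 → May 1: 30 - 20 + 1 = 11 days (35 - 11 = 24 left)
May 1 + 24 = May 25, 1996


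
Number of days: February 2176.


29 days

Month: February (month 2)
February: 28 or 29 (leap year)
2176 leap year? Yes


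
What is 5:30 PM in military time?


17:30

Input: 5:30 PM
PM: 5 + 12 = 17


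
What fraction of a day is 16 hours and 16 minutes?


Total minutes: 16×60 + 16 = 976
Day = 24×60 = 1440 minutes
Fraction = 976/1440 ≈ 0.6778
As a percentage: 976/1440 × 100 ≈ 67.78%

0.6778 (67.78%)


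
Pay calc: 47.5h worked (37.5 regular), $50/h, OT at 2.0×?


Regular: 37.5h × $50 = $1875.00
Overtime: 47.5 - 37.5 = 10.0h
OT pay: 10.0h × $50 × 2.0 = $1000.00
Total = $1875.00 + $1000.00 = $2875.00

$2875.00


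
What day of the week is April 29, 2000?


Zeller's congruence:
q=29, m=4, k=0, j=20
h = (29 + ⌊13×5/5⌋ + 0 + ⌊0/4⌋ + ⌊20/4⌋ - 2×20) mod 7
= (29 + 13 + 0 + 0 + 5 - 40) mod 7
= 7 mod 7 = 0
h=0 → Saturday

Saturday


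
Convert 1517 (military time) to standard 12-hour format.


Hour: 15
15 - 12 = 3 → PM

3:17 PM


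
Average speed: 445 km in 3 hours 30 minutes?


Distance: 445 km
Time: 3h 30m = 210 min = 210/60 = 7/2 hours
Speed = 445 ÷ (7/2) = 445 × 2 / 7 = 890/7 ≈ 127.1 km/h

127.1 km/h


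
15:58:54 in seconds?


Hours: 15 × 3600 = 54000
Minutes: 58 × 60 = 3480
Seconds: 54
Total = 54000 + 3480 + 54 = 57534

57534 seconds


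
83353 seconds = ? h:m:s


23h 9m 13s

Hours: 83353 ÷ 3600 = 23 remainder 553
Minutes: 553 ÷ 60 = 9 remainder 13
Seconds: 13


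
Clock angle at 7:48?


54.0°

Hour hand = 7×30 + 48×0.5 = 234.0°
Minute hand = 48×6 = 288°
Difference = |234.0 - 288| = 54.0°


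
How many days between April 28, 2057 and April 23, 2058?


From April 28, 2057 to April 23, 2058
Rest of April 2057: 30 - 28 = 2
Full months: May 31, June 30, July 31, August 31, September 30, October 31, November 30, December 31, January 31, February 2058 28, March 31
Days into April 2058: 23
Total = 2 + 31 + 30 + 31 + 31 + 30 + 31 + 30 + 31 + 31 + 28 + 31 + 23 = 360 days

360 days


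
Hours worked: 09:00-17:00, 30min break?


Total time = (17×60+0) - (9×60+0)
= 1020 - 540 = 480 min
Minus break: 480 - 30 = 450 min
= 7h 30m

7h 30m (450 minutes)


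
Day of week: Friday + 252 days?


Friday

Start: Friday (index 4)
(4 + 252) mod 7
= 256 mod 7
= 4
Index 4 → Friday


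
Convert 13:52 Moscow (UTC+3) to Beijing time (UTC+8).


18:52

Time difference = UTC+8 - UTC+3 = +5 hours
New hour = (13 + 5) mod 24
= 18 mod 24 = 18
Minutes unchanged → 18:52


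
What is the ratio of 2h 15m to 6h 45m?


1:3 (0.33)

Duration 1: 135 minutes
Duration 2: 405 minutes
Ratio = 135:405
GCD = 135
Simplified = 1:3
As a decimal: 1/3 ≈ 0.33


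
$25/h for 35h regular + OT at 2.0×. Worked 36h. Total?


$925.00

Regular: 35h × $25 = $875.00
Overtime: 36 - 35 = 1h
OT pay: 1h × $25 × 2.0 = $50.00
Total = $875.00 + $50.00 = $925.00


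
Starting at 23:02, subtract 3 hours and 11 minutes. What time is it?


19:51

Start: 1382 minutes from midnight
Subtract: 191 minutes
Remaining: 1382 - 191 = 1191
Hours: 19, Minutes: 51


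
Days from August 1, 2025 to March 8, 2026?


From August 1, 2025 to March 8, 2026
Rest of August 2025: 31 - 1 = 30
Full months: September 30, October 31, November 30, December 31, January 31, February 2026 28
Days into March 2026: 8
Total = 30 + 30 + 31 + 30 + 31 + 31 + 28 + 8 = 219 days

219 days


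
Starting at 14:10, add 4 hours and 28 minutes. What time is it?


Start: 850 minutes from midnight
Add: 268 minutes
Total: 1118 minutes
Hours: 1118 ÷ 60 = 18 remainder 38

18:38


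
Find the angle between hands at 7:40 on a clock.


Hour hand = 7×30 + 40×0.5 = 230.0°
Minute hand = 40×6 = 240°
Difference = |230.0 - 240| = 10.0°

10.0°


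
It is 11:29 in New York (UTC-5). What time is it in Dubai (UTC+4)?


Time difference = UTC+4 - UTC-5 = +9 hours
New hour = (11 + 9) mod 24
= 20 mod 24 = 20
Minutes unchanged → 20:29

20:29


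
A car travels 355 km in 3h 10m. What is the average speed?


Distance: 355 km
Time: 3h 10m = 190 min = 190/60 = 19/6 hours
Speed = 355 ÷ (19/6) = 355 × 6 / 19 = 2130/19 ≈ 112.1 km/h

112.1 km/h


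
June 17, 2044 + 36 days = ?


Start: June 17, 2044
Add 36 days
June 17 → July 1: 30 - 17 + 1 = 14 days (36 - 14 = 22 left)
July 1 + 22 = July 23, 2044

July 23, 2044


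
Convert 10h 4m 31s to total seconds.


Hours: 10 × 3600 = 36000
Minutes: 4 × 60 = 240
Seconds: 31
Total = 36000 + 240 + 31 = 36271

36271 seconds


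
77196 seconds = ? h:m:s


Hours: 77196 ÷ 3600 = 21 remainder 1596
Minutes: 1596 ÷ 60 = 26 remainder 36
Seconds: 36

21h 26m 36s


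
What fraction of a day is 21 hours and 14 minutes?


0.8847 (88.47%)

Total minutes: 21×60 + 14 = 1274
Day = 24×60 = 1440 minutes
Fraction = 1274/1440 ≈ 0.8847
As a percentage: 1274/1440 × 100 ≈ 88.47%


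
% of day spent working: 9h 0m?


37.5%

Time: 540 minutes
Day: 1440 minutes
Percentage = (540/1440) × 100 = 37.5%


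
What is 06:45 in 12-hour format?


6:45 AM

Hour: 6
6 < 12 → AM


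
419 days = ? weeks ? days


Weeks: 419 ÷ 7 = 59 remainder 6

59 weeks 6 days


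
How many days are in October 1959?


Month: October (month 10)
October has 31 days

31 days


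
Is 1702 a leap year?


No

Rules: divisible by 4 AND (not by 100 OR by 400)
1702 ÷ 4 = 425 remainder 2 → not divisible by 4
Not divisible by 4 → not a leap year


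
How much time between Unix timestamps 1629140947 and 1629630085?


Difference = 1629630085 - 1629140947 = 489138 seconds
In hours: 489138 / 3600 ≈ 135.9
In days: 489138 / 86400 ≈ 5.66

489138 seconds (135.9 hours / 5.66 days)
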